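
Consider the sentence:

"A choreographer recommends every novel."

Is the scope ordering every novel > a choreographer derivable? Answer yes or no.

*every novel* and *a choreographer* are in the same minimal clause.
QR within a single clause is free, so the lower quantifier may take scope over the higher one.
Both orderings are possible: *a choreographer* > *every novel* and *every novel* > *a choreographer*.

Yes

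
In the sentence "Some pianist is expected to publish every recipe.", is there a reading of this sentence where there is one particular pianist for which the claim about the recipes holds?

Yes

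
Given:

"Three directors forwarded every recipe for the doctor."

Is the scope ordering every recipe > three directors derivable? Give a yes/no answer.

*every recipe* is the matrix object and *three directors* the matrix subject; the two are clausemates.
QR within a single clause is free, so the lower quantifier may take scope over the higher one.

Yes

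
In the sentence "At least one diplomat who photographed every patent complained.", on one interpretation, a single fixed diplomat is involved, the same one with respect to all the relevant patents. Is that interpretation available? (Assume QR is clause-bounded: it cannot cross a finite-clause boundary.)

That reading corresponds to *at least one diplomat* > *every patent*.
Surface scope (*at least one diplomat* > *every patent*) is always derivable; islands only block QR, not in-situ interpretation.

Yes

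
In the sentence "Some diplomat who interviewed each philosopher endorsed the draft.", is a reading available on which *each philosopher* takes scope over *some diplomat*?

*each philosopher* occurs within the relative clause *who interviewed each philosopher*.
Quantifiers inside a relative clause are trapped there; the RC boundary blocks QR.
So *each philosopher* cannot raise high enough to outscope *some diplomat*; only the surface ordering *some diplomat* > *each philosopher* is available.

No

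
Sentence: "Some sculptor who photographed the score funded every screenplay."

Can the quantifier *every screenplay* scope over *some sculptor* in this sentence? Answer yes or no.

Yes

The relative clause *who photographed the score* modifies *some sculptor*, but *every screenplay* is not inside that relative clause — it is an argument of the matrix verb.
QR within a single clause is free, so the lower quantifier may take scope over the higher one.
The sentence is scopally ambiguous between *some sculptor* > *every screenplay* and *every screenplay* > *some sculptor*.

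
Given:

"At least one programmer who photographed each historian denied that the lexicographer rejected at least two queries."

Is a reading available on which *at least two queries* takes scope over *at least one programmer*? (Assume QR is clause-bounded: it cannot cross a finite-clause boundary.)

*at least two queries* is embedded in the finite complement clause *that the lexicographer rejected at least two queries*.
With QR restricted to its own tensed clause, the embedded quantifier cannot reach a matrix scope position.
The inverse ordering *at least two queries* > *at least one programmer* is therefore underivable.

No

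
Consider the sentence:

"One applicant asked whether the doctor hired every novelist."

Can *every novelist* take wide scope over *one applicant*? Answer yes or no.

No

*every novelist* sits inside the embedded question *whether the doctor hired every novelist*.
Embedded questions are wh-islands: a quantifier inside an indirect question cannot QR into the matrix clause.
*every novelist* > *one applicant* would require crossing that boundary, which is illicit.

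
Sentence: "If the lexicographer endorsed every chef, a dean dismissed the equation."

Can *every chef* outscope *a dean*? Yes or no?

No

*every chef* is embedded in the adjunct clause *if the lexicographer endorsed every chef*.
Adverbial clauses are not L-marked, so they are barriers for QR — the quantifier cannot escape the adjunct.
*every chef* is confined to the island and cannot take scope over *a dean*.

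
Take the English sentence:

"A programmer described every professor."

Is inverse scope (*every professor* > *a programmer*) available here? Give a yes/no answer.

Yes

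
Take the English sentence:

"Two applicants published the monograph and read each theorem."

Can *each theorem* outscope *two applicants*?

*each theorem* occurs within one conjunct of the coordinate structure (*read each theorem*).
The Coordinate Structure Constraint blocks movement (including QR) out of a single conjunct.
*each theorem* is confined to the island and cannot take scope over *two applicants*.

No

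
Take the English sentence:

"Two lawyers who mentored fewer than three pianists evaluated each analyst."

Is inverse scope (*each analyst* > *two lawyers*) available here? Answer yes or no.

Although the sentence contains a relative clause (*who mentored fewer than three pianists*), *each analyst* is outside it, in the matrix VP.
QR within a single clause is free, so the lower quantifier may take scope over the higher one.

Yes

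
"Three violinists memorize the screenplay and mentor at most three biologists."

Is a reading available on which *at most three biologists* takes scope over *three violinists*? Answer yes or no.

*at most three biologists* sits inside one conjunct of the coordinate structure (*mentor at most three biologists*).
The Coordinate Structure Constraint blocks movement (including QR) out of a single conjunct.
There is no licit LF on which *at most three biologists* c-commands *three violinists*.

No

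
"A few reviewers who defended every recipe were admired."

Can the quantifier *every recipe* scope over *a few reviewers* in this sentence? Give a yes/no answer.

*every recipe* occurs within the relative clause *who defended every recipe*.
QR out of a relative clause is ruled out by the relative-clause island constraint.
Hence only narrow scope for *every recipe* (under *a few reviewers*) survives.

No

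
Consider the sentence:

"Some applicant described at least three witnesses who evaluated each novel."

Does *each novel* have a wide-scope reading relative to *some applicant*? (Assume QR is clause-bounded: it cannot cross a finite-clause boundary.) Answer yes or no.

*each novel* sits inside the relative clause *who evaluated each novel* modifying *at least three witnesses*.
QR out of a relative clause is ruled out by the relative-clause island constraint.
*each novel* is confined to the island and cannot take scope over *some applicant*.

No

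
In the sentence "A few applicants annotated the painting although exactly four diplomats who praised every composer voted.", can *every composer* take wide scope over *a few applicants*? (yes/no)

No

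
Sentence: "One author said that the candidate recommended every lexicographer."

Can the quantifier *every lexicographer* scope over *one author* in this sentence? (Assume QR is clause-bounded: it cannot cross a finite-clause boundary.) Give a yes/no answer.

No

*every lexicographer* occurs within the finite complement clause *that the candidate recommended every lexicographer*.
QR is clause-bounded, so the finite complement is a scope island for the embedded quantifier.
*every lexicographer* is confined to the island and cannot take scope over *one author*.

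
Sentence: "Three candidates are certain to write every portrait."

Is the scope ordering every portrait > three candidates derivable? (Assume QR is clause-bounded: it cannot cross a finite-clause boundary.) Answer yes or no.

Yes

Infinitival complements of raising predicates do not block QR; *every portrait* and *three candidates* are effectively clausemates.
Clause-internal QR can adjoin the lower DP above the subject, yielding the inverse reading.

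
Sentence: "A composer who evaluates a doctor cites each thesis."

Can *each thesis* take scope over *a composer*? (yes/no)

Yes

The RC *who evaluates a doctor* is an island, but *each thesis* is not inside it — it is the matrix object, a clausemate of *a composer*.
Nothing blocks QR of the lower DP to a position above the higher one, so inverse scope is available.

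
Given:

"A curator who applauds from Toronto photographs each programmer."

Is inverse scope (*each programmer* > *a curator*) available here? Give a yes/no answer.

Yes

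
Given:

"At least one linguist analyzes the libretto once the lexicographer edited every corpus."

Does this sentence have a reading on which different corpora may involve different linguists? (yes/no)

The described interpretation is the *every corpus* > *at least one linguist* scoping.
The target quantifier *every corpus* is part of the adjunct clause *once the lexicographer edited every corpus*.
Scope out of an adjunct clause is unavailable: QR respects the adjunct-island constraint.
So *every corpus* cannot raise to a position above *at least one linguist*.

No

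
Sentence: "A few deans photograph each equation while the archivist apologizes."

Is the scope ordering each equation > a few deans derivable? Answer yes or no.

Yes

*each equation* is a matrix argument; the adjunct is an island but the target quantifier is outside it.
Ordinary QR to a clause-peripheral position gives the wide-scope LF for the lower DP.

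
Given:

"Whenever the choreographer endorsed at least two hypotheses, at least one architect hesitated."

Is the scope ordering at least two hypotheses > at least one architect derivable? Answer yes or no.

Structurally, *at least two hypotheses* is inside the adjunct clause *whenever the choreographer endorsed at least two hypotheses*.
Since the clause is an adjunct (not a complement), the Adjunct Condition blocks QR across its edge.
There is no licit LF on which *at least two hypotheses* c-commands *at least one architect*.

No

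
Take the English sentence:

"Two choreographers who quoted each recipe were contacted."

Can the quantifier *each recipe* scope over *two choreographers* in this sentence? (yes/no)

Structurally, *each recipe* is inside the relative clause *who quoted each recipe*.
QR out of a relative clause is ruled out by the relative-clause island constraint.
So the wide-scope reading for *each recipe* is blocked.

No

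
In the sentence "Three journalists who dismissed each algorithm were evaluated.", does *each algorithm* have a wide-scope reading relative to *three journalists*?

No

*each algorithm* is embedded in the relative clause *who dismissed each algorithm*.
QR out of a relative clause is ruled out by the relative-clause island constraint.
*each algorithm* > *three journalists* would require crossing that boundary, which is illicit.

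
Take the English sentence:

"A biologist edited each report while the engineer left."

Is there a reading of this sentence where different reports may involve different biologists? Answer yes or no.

The described interpretation is the *each report* > *a biologist* scoping.
Neither queried DP is inside the adjunct, so the adjunct-island constraint does not apply.
Clause-internal QR can adjoin the lower DP above the subject, yielding the inverse reading.

Yes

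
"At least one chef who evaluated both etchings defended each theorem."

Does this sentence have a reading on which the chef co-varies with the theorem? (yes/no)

This is the *each theorem* > *at least one chef* reading.
The RC *who evaluated both etchings* is an island, but *each theorem* is not inside it — it is the matrix object, a clausemate of *at least one chef*.
QR within a single clause is free, so the lower quantifier may take scope over the higher one.
So *each theorem* > *at least one chef* is among the available readings.

Yes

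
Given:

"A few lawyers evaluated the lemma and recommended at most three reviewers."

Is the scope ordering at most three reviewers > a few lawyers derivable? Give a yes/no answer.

No

*at most three reviewers* sits inside one conjunct of the coordinate structure (*recommended at most three reviewers*).
The Coordinate Structure Constraint blocks movement (including QR) out of a single conjunct.
*at most three reviewers* > *a few lawyers* would require crossing that boundary, which is illicit.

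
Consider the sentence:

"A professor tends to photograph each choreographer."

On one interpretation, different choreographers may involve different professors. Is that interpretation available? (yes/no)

The paraphrase describes the scope ordering *each choreographer* > *a professor*.
Raising constructions are monoclausal for scope purposes; *each choreographer* is not separated from *a professor* by any island.
QR within a single clause is free, so the lower quantifier may take scope over the higher one.

Yes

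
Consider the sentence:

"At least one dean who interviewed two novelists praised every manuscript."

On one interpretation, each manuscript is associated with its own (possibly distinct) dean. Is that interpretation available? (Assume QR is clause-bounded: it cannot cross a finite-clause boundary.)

The described interpretation is the *every manuscript* > *at least one dean* scoping.
*every manuscript* sits in the matrix clause, not in the relative clause on *at least one dean*.
QR within a single clause is free, so the lower quantifier may take scope over the higher one.

Yes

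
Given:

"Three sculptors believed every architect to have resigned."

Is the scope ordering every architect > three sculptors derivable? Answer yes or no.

Yes

The ECM infinitive is scope-transparent — *every architect* is free to raise above *three sculptors*.
Since no island is crossed, the inverse ordering is licensed alongside surface scope.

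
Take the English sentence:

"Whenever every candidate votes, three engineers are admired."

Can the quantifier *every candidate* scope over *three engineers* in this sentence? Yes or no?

*every candidate* occurs within the adjunct clause *whenever every candidate votes*.
Since the clause is an adjunct (not a complement), the Adjunct Condition blocks QR across its edge.
The ordering *every candidate* > *three engineers* is therefore underivable.

No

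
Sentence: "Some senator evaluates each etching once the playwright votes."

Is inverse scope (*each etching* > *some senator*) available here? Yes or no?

Yes

Although there is an adjunct clause, *each etching* is in the main clause, not inside the adjunct.
Ordinary QR to a clause-peripheral position gives the wide-scope LF for the lower DP.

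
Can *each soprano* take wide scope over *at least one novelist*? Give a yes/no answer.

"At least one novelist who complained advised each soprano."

Yes

*each soprano* is a matrix argument; only *at least one novelist* is modified by the relative clause *who complained*, so the RC island is irrelevant to the target quantifier.
QR within a single clause is free, so the lower quantifier may take scope over the higher one.
The sentence is scopally ambiguous between *at least one novelist* > *each soprano* and *each soprano* > *at least one novelist*.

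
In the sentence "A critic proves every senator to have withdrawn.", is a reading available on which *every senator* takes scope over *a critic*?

*every senator* is the subject of an ECM infinitive — the infinitival complement of an ECM verb is not a scope island, so *every senator* can raise into the matrix clause.
Since no island is crossed, the inverse ordering is licensed alongside surface scope.
So *every senator* > *a critic* is among the available readings.

Yes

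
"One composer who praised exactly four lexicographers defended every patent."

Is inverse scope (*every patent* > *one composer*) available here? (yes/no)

Yes

The RC *who praised exactly four lexicographers* is an island, but *every patent* is not inside it — it is the matrix object, a clausemate of *one composer*.
Nothing blocks QR of the lower DP to a position above the higher one, so inverse scope is available.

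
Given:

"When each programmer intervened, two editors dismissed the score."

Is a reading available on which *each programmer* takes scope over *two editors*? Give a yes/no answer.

No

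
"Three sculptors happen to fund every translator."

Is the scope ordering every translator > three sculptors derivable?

Yes

Raising constructions are monoclausal for scope purposes; *every translator* is not separated from *three sculptors* by any island.
Clause-internal QR can adjoin the lower DP above the subject, yielding the inverse reading.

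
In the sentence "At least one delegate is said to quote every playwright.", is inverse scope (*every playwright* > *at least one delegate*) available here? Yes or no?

Yes

*every playwright* is the object of the infinitival complement of a raising predicate; raising infinitives are transparent for QR, so the two DPs are in effect clausemates.
No island intervenes, so both surface and inverse scope are derivable.
So *every playwright* > *at least one delegate* is among the available readings.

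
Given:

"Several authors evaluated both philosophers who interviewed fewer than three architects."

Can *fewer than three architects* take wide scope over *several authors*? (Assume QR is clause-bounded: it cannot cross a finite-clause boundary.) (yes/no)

No

Structurally, *fewer than three architects* is inside the relative clause *who interviewed fewer than three architects* modifying *both philosophers*.
Relative clauses are scope islands: a quantifier cannot QR out of a relative clause to take scope in the matrix clause.
There is no licit LF on which *fewer than three architects* c-commands *several authors*.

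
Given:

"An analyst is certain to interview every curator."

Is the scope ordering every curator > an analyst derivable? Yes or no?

Infinitival complements of raising predicates do not block QR; *every curator* and *an analyst* are effectively clausemates.
QR within a single clause is free, so the lower quantifier may take scope over the higher one.

Yes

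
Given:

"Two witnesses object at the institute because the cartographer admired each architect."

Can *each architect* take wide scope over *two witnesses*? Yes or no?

No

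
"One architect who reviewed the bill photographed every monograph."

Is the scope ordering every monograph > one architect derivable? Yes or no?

Yes

The RC *who reviewed the bill* is an island, but *every monograph* is not inside it — it is the matrix object, a clausemate of *one architect*.
QR within a single clause is free, so the lower quantifier may take scope over the higher one.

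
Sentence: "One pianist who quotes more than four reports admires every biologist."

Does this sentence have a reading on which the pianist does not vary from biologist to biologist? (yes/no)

That reading corresponds to *one pianist* > *every biologist*.
That is the surface-scope ordering, which is always one of the available readings — island constraints only ever restrict inverse scope.

Yes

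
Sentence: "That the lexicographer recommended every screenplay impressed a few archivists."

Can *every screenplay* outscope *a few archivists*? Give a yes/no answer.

No

Structurally, *every screenplay* is inside the sentential subject *that the lexicographer recommended every screenplay*.
The Sentential Subject Constraint rules out raising the quantifier out of the that-clause subject.
The ordering *every screenplay* > *a few archivists* is therefore underivable.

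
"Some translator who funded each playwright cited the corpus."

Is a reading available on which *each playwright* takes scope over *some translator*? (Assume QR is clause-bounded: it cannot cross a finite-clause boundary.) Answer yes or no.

No

The target quantifier *each playwright* is part of the relative clause *who funded each playwright*.
Relative clauses block scope extraction: QR cannot target a position outside the modified NP.
So the wide-scope reading for *each playwright* is blocked.
(Only the surface reading survives: one fixed translator with respect to all the relevant playwrights.)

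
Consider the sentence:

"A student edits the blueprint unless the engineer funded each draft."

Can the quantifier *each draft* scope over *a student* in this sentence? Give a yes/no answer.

No

The target quantifier *each draft* is part of the adjunct clause *unless the engineer funded each draft*.
Adverbial clauses are not L-marked, so they are barriers for QR — the quantifier cannot escape the adjunct.
The inverse ordering *each draft* > *a student* is therefore underivable.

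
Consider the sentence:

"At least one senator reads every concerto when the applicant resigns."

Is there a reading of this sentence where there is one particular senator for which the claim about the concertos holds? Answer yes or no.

Yes

This is the *at least one senator* > *every concerto* reading.
That is the surface-scope ordering, which is always one of the available readings — island constraints only ever restrict inverse scope.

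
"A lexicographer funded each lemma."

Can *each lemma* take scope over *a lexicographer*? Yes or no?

Yes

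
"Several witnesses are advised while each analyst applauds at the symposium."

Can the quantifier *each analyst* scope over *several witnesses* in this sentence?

Structurally, *each analyst* is inside the adjunct clause *while each analyst applauds at the symposium*.
Adjuncts are opaque for quantifier raising; a quantifier in an adjunct stays inside it.
So *each analyst* cannot raise high enough to outscope *several witnesses*; only the surface ordering *several witnesses* > *each analyst* is available.

No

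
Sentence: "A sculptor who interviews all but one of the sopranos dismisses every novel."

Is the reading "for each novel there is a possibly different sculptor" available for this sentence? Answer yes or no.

Yes

That reading corresponds to *every novel* > *a sculptor*.
The relative clause *who interviews all but one of the sopranos* modifies *a sculptor*, but *every novel* is not inside that relative clause — it is an argument of the matrix verb.
Ordinary QR to a clause-peripheral position gives the wide-scope LF for the lower DP.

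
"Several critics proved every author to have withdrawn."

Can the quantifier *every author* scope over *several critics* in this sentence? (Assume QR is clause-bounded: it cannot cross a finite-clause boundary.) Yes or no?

Yes

ECM infinitives lack a CP barrier, so *every author* can QR over the matrix subject *several critics*.
Ordinary QR to a clause-peripheral position gives the wide-scope LF for the lower DP.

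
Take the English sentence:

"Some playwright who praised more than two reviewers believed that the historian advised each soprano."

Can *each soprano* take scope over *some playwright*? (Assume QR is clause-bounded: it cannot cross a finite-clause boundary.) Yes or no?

*each soprano* sits inside the finite complement clause *that the historian advised each soprano*.
Under clause-bounded QR, a quantifier in an embedded finite clause cannot raise into the matrix clause.
So the wide-scope reading for *each soprano* is blocked.

No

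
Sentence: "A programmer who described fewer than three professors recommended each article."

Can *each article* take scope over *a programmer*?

Yes

Although the sentence contains a relative clause (*who described fewer than three professors*), *each article* is outside it, in the matrix VP.
Clause-internal QR can adjoin the lower DP above the subject, yielding the inverse reading.
The sentence is scopally ambiguous between *a programmer* > *each article* and *each article* > *a programmer*.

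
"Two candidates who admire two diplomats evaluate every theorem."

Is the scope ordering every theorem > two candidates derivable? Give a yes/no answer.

Yes

The RC *who admire two diplomats* is an island, but *every theorem* is not inside it — it is the matrix object, a clausemate of *two candidates*.
Since no island is crossed, the inverse ordering is licensed alongside surface scope.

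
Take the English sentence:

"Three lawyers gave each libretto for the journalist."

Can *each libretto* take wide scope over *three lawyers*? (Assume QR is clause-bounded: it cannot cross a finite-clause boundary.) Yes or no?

Yes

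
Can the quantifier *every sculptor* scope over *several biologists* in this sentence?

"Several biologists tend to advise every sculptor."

Yes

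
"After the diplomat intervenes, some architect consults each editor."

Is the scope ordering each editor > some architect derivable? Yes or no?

The adjunct island is irrelevant here — *each editor* and *some architect* are both in the matrix clause.
QR within a single clause is free, so the lower quantifier may take scope over the higher one.

Yes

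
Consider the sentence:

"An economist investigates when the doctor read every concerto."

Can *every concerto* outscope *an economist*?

*every concerto* occurs within the embedded question *when the doctor read every concerto*.
The wh-island constraint blocks QR out of an embedded interrogative.
So *every concerto* cannot raise high enough to outscope *an economist*; only the surface ordering *an economist* > *every concerto* is available.

No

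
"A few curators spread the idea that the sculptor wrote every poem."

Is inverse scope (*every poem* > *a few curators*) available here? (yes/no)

*every poem* sits inside the complex NP *the idea that the sculptor wrote every poem*.
Since the clause is the complement of a nominal head, the CNPC blocks scope extraction.
*every poem* > *a few curators* would require crossing that boundary, which is illicit.

No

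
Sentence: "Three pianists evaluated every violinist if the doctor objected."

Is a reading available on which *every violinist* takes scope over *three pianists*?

Yes

Although there is an adjunct clause, *every violinist* is in the main clause, not inside the adjunct.
Since no island is crossed, the inverse ordering is licensed alongside surface scope.
Both orderings are possible: *three pianists* > *every violinist* and *every violinist* > *three pianists*.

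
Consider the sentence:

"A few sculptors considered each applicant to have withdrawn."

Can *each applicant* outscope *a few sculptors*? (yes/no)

ECM infinitives lack a CP barrier, so *each applicant* can QR over the matrix subject *a few sculptors*.
QR within a single clause is free, so the lower quantifier may take scope over the higher one.

Yes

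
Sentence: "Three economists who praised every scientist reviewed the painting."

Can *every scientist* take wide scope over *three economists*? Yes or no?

The DP *every scientist* is contained in the relative clause *who praised every scientist*.
Quantifiers inside a relative clause are trapped there; the RC boundary blocks QR.
Hence only narrow scope for *every scientist* (under *three economists*) survives.

No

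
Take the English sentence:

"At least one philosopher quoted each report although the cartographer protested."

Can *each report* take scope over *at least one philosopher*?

Yes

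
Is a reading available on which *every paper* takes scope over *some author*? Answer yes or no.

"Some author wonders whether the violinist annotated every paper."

*every paper* is embedded in the embedded question *whether the violinist annotated every paper*.
An indirect question is a wh-island; the filled [Spec,CP] blocks QR across the CP edge.
Hence only narrow scope for *every paper* (under *some author*) survives.

No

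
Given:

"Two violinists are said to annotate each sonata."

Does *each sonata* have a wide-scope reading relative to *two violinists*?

Yes

Raising constructions are monoclausal for scope purposes; *each sonata* is not separated from *two violinists* by any island.
With no island boundary between them, the object can take inverse scope over the subject via ordinary QR within the clause.
The sentence is scopally ambiguous between *two violinists* > *each sonata* and *each sonata* > *two violinists*.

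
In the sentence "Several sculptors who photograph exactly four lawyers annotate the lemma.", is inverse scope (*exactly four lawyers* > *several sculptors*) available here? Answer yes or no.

The DP *exactly four lawyers* is contained in the relative clause *who photograph exactly four lawyers*.
Relative clauses are scope islands: a quantifier cannot QR out of a relative clause to take scope in the matrix clause.
*exactly four lawyers* is confined to the island and cannot take scope over *several sculptors*.

No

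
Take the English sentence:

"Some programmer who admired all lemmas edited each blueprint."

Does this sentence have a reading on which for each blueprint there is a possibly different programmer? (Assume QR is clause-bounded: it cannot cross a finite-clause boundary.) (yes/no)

Yes

This is the *each blueprint* > *some programmer* reading.
*each blueprint* is a matrix argument; only *some programmer* is modified by the relative clause *who admired all lemmas*, so the RC island is irrelevant to the target quantifier.
Ordinary QR to a clause-peripheral position gives the wide-scope LF for the lower DP.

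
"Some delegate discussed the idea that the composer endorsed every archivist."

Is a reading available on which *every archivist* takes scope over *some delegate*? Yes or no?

Structurally, *every archivist* is inside the complex NP *the idea that the composer endorsed every archivist*.
A that-clause complement to a noun is an island; QR cannot cross the NP boundary.
There is no licit LF on which *every archivist* c-commands *some delegate*.
(Only the surface reading survives: one fixed delegate with respect to all the relevant archivists.)

No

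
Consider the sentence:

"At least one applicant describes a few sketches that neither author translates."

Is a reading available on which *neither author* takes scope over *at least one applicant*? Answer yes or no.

The DP *neither author* is contained in the relative clause *that neither author translates* modifying *a few sketches*.
QR out of a relative clause is ruled out by the relative-clause island constraint.
Hence only narrow scope for *neither author* (under *at least one applicant*) survives.

No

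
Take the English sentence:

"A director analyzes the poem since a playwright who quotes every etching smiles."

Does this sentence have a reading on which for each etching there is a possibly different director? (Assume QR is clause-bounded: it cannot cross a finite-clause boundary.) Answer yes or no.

No

The paraphrase describes the scope ordering *every etching* > *a director*.
The DP *every etching* is contained in the relative clause *who quotes every etching*, which is itself inside the adjunct *since a playwright who quotes every etching smiles*.
Nested islands: the RC island is itself inside an adjunct island, so wide scope is doubly excluded.
There is no licit LF on which *every etching* c-commands *a director*.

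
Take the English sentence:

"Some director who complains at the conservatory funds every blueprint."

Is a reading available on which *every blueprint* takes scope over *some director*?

Yes

The relative clause *who complains at the conservatory* modifies *some director*, but *every blueprint* is not inside that relative clause — it is an argument of the matrix verb.
QR within a single clause is free, so the lower quantifier may take scope over the higher one.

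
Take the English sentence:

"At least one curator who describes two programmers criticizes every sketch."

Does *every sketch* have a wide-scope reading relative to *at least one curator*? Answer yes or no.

Yes

The relative clause *who describes two programmers* modifies *at least one curator*, but *every sketch* is not inside that relative clause — it is an argument of the matrix verb.
Since no island is crossed, the inverse ordering is licensed alongside surface scope.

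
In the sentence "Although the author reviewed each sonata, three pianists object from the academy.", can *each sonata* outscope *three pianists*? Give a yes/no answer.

The DP *each sonata* is contained in the adjunct clause *although the author reviewed each sonata*.
Adverbial clauses are not L-marked, so they are barriers for QR — the quantifier cannot escape the adjunct.
So the wide-scope reading for *each sonata* is blocked.

No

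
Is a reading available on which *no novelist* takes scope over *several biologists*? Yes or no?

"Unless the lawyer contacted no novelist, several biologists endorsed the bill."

The target quantifier *no novelist* is part of the adjunct clause *unless the lawyer contacted no novelist*.
Adverbial clauses are not L-marked, so they are barriers for QR — the quantifier cannot escape the adjunct.
There is no licit LF on which *no novelist* c-commands *several biologists*.

No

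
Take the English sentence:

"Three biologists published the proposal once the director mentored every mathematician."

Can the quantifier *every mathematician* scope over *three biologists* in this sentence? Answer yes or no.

The target quantifier *every mathematician* is part of the adjunct clause *once the director mentored every mathematician*.
Adjuncts are opaque for quantifier raising; a quantifier in an adjunct stays inside it.
Hence only narrow scope for *every mathematician* (under *three biologists*) survives.

No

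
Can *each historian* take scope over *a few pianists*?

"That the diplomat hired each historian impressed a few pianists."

No

The DP *each historian* is contained in the sentential subject *that the diplomat hired each historian*.
Sentential subjects are islands: a quantifier inside the subject clause cannot raise over the matrix predicate.
There is no licit LF on which *each historian* c-commands *a few pianists*.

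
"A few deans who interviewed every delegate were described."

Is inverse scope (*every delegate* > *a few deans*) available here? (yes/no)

*every delegate* sits inside the relative clause *who interviewed every delegate*.
Relative clauses block scope extraction: QR cannot target a position outside the modified NP.
Hence only narrow scope for *every delegate* (under *a few deans*) survives.

No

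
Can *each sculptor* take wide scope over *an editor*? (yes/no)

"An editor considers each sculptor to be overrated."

Yes

The ECM infinitive is scope-transparent — *each sculptor* is free to raise above *an editor*.
Clause-internal QR can adjoin the lower DP above the subject, yielding the inverse reading.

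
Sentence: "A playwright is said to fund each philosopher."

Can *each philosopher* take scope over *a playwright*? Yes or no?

*each philosopher* is inside a raising infinitive, which is transparent to QR (no CP barrier), so it behaves as a matrix argument.
No island intervenes, so both surface and inverse scope are derivable.

Yes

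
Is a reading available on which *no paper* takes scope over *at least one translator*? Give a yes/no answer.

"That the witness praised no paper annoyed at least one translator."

No

Structurally, *no paper* is inside the sentential subject *that the witness praised no paper*.
The subject-island constraint blocks QR out of a clausal subject.
*no paper* is confined to the island and cannot take scope over *at least one translator*.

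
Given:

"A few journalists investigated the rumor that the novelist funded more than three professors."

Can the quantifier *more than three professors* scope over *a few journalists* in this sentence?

No

*more than three professors* is embedded in the complex NP *the rumor that the novelist funded more than three professors*.
A that-clause complement to a noun is an island; QR cannot cross the NP boundary.
There is no licit LF on which *more than three professors* c-commands *a few journalists*.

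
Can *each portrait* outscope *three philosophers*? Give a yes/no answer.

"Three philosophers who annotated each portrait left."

No

*each portrait* occurs within the relative clause *who annotated each portrait*.
QR out of a relative clause is ruled out by the relative-clause island constraint.
There is no licit LF on which *each portrait* c-commands *three philosophers*.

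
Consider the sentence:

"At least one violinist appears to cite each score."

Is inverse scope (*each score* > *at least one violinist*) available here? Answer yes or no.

Yes

Infinitival complements of raising predicates do not block QR; *each score* and *at least one violinist* are effectively clausemates.
Since no island is crossed, the inverse ordering is licensed alongside surface scope.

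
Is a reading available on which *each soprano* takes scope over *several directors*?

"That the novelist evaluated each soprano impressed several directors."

No

The DP *each soprano* is contained in the sentential subject *that the novelist evaluated each soprano*.
Sentential subjects are islands: a quantifier inside the subject clause cannot raise over the matrix predicate.
There is no licit LF on which *each soprano* c-commands *several directors*.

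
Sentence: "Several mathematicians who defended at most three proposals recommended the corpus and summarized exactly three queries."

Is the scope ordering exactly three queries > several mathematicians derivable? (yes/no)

No

*exactly three queries* sits inside one conjunct of the coordinate structure (*summarized exactly three queries*).
Coordinate structures are islands for non-across-the-board movement, QR included.
There is no licit LF on which *exactly three queries* c-commands *several mathematicians*.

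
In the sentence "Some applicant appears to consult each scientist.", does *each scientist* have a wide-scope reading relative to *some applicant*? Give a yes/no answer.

Raising constructions are monoclausal for scope purposes; *each scientist* is not separated from *some applicant* by any island.
Clause-internal QR can adjoin the lower DP above the subject, yielding the inverse reading.
So *each scientist* > *some applicant* is among the available readings.

Yes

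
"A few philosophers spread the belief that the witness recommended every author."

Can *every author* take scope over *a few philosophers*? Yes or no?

*every author* sits inside the complex NP *the belief that the witness recommended every author*.
The complex NP is opaque for QR — the quantifier is frozen inside the noun's complement.
So *every author* cannot raise to a position above *a few philosophers*.

No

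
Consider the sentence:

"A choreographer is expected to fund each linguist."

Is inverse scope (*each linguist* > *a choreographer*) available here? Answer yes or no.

The matrix predicate is a raising verb, whose infinitival complement is not a scope island — *each linguist* can QR into the matrix clause.
Clause-internal QR can adjoin the lower DP above the subject, yielding the inverse reading.

Yes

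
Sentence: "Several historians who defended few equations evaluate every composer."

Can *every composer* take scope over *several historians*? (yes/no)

Yes

Although the sentence contains a relative clause (*who defended few equations*), *every composer* is outside it, in the matrix VP.
Since no island is crossed, the inverse ordering is licensed alongside surface scope.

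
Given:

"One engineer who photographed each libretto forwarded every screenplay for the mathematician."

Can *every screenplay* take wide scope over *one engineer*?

The RC *who photographed each libretto* is an island, but *every screenplay* is not inside it — it is the matrix object, a clausemate of *one engineer*.
Since no island is crossed, the inverse ordering is licensed alongside surface scope.

Yes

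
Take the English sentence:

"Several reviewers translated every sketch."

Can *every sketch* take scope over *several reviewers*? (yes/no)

*every sketch* is the matrix object and *several reviewers* the matrix subject; the two are clausemates.
No island intervenes, so both surface and inverse scope are derivable.
So *every sketch* > *several reviewers* is among the available readings.

Yes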